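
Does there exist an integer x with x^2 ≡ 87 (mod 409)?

no

409 ≡ 1 (mod 4), so quadratic reciprocity gives (87/409) = (409/87). Reduce: 409 ≡ 61 (mod 87). Now have (61/87).
61 ≡ 1 (mod 4), so quadratic reciprocity gives (61/87) = (87/61). Reduce: 87 ≡ 26 (mod 61). Now have (26/61).
Factor out 2: 26 = 2·13. Since 61 ≡ 5 (mod 8), (2/61) = -1. Now have -(13/61).
13 ≡ 1 (mod 4), so quadratic reciprocity gives (13/61) = (61/13). Reduce: 61 ≡ 9 (mod 13). Now have -(9/13).
9 ≡ 1 (mod 4), so quadratic reciprocity gives (9/13) = (13/9). Reduce: 13 ≡ 4 (mod 9). Now have -(4/9).
Factor out 2: 4 = 2^2. Since 9 ≡ 1 (mod 8), (2/9) = +1, and (2/9)^2 = +1. Now have -(1/9).
(1/9) = 1. Collecting the sign factors: -1.
The Legendre symbol is -1, so x^2 ≡ 87 (mod 409) has no solution.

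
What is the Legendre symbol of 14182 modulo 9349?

(14182 / 9349)
  = (4833 / 9349)    [14182 ≡ 4833 mod 9349]
  = (9349 / 4833)    [QR: 4833 ≡ 1 mod 4, sign kept]
  = (4516 / 4833)    [9349 ≡ 4516 mod 4833]
  = (1129 / 4833)    [4833 ≡ 1 mod 8 ⇒ (2 / 4833)^2 = +1]
  = (4833 / 1129)    [QR: 1129 ≡ 1 mod 4, sign kept]
  = (317 / 1129)    [4833 ≡ 317 mod 1129]
  = (1129 / 317)    [QR: 317 ≡ 1 mod 4, sign kept]
  = (178 / 317)    [1129 ≡ 178 mod 317]
  = -(89 / 317)    [317 ≡ 5 mod 8 ⇒ (2 / 317) = -1]
  = -(317 / 89)    [QR: 89 ≡ 1 mod 4, sign kept]
  = -(50 / 89)    [317 ≡ 50 mod 89]
  = -(25 / 89)    [89 ≡ 1 mod 8 ⇒ (2 / 89) = +1]
  = -(89 / 25)    [QR: 25 ≡ 1 mod 4, sign kept]
  = -(14 / 25)    [89 ≡ 14 mod 25]
  = -(7 / 25)    [25 ≡ 1 mod 8 ⇒ (2 / 25) = +1]
  = -(25 / 7)    [QR: 25 ≡ 1 mod 4, sign kept]
  = -(4 / 7)    [25 ≡ 4 mod 7]
  = -(1 / 7)    [7 ≡ 7 mod 8 ⇒ (2 / 7)^2 = +1]
  = -1    [(1 / 7) = 1]

-1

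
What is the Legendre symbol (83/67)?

1

Reduce the numerator: 83 ≡ 16 (mod 67), so (83/67) = (16/67).
Factor out 2: 16 = 2^4. Since 67 ≡ 3 (mod 8), (2/67) = -1, and (2/67)^4 = +1. Now have (1/67).
(1/67) = 1. Collecting the sign factors: 1.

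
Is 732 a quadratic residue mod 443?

yes

Reduce the numerator: 732 ≡ 289 (mod 443), so (732/443) = (289/443).
289 ≡ 1 (mod 4), so quadratic reciprocity gives (289/443) = (443/289). Reduce: 443 ≡ 154 (mod 289). Now have (154/289).
Factor out 2: 154 = 2·77. Since 289 ≡ 1 (mod 8), (2/289) = +1. Now have (77/289).
77 ≡ 1 (mod 4), so quadratic reciprocity gives (77/289) = (289/77). Reduce: 289 ≡ 58 (mod 77). Now have (58/77).
Factor out 2: 58 = 2·29. Since 77 ≡ 5 (mod 8), (2/77) = -1. Now have -(29/77).
29 ≡ 1 (mod 4), so quadratic reciprocity gives (29/77) = (77/29). Reduce: 77 ≡ 19 (mod 29). Now have -(19/29).
29 ≡ 1 (mod 4), so quadratic reciprocity gives (19/29) = (29/19). Reduce: 29 ≡ 10 (mod 19). Now have -(10/19).
Factor out 2: 10 = 2·5. Since 19 ≡ 3 (mod 8), (2/19) = -1. Now have (5/19).
5 ≡ 1 (mod 4), so quadratic reciprocity gives (5/19) = (19/5). Reduce: 19 ≡ 4 (mod 5). Now have (4/5).
Factor out 2: 4 = 2^2. Since 5 ≡ 5 (mod 8), (2/5) = -1, and (2/5)^2 = +1. Now have (1/5).
(1/5) = 1. Collecting the sign factors: 1.
The Legendre symbol is 1, so x^2 ≡ 732 (mod 443) has solution.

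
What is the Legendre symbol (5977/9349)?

5977 ≡ 1 (mod 4), so quadratic reciprocity gives (5977/9349) = (9349/5977). Reduce: 9349 ≡ 3372 (mod 5977). Now have (3372/5977).
Factor out 2: 3372 = 2^2·843. Since 5977 ≡ 1 (mod 8), (2/5977) = +1, and (2/5977)^2 = +1. Now have (843/5977).
5977 ≡ 1 (mod 4), so quadratic reciprocity gives (843/5977) = (5977/843). Reduce: 5977 ≡ 76 (mod 843). Now have (76/843).
Factor out 2: 76 = 2^2·19. Since 843 ≡ 3 (mod 8), (2/843) = -1, and (2/843)^2 = +1. Now have (19/843).
Both 19 ≡ 3 and 843 ≡ 3 (mod 4), so reciprocity gives (19/843) = -(843/19). Reduce: 843 ≡ 7 (mod 19). Now have -(7/19).
Both 7 ≡ 3 and 19 ≡ 3 (mod 4), so reciprocity gives (7/19) = -(19/7). Reduce: 19 ≡ 5 (mod 7). Now have (5/7).
5 ≡ 1 (mod 4), so quadratic reciprocity gives (5/7) = (7/5). Reduce: 7 ≡ 2 (mod 5). Now have (2/5).
Factor out 2: 2 = 2. Since 5 ≡ 5 (mod 8), (2/5) = -1. Now have -(1/5).
(1/5) = 1. Collecting the sign factors: -1.

-1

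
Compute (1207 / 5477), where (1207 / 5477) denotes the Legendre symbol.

-1

5477 ≡ 1 (mod 4), so quadratic reciprocity gives (1207 / 5477) = (5477 / 1207). Reduce: 5477 ≡ 649 (mod 1207). Now have (649 / 1207).
649 ≡ 1 (mod 4), so quadratic reciprocity gives (649 / 1207) = (1207 / 649). Reduce: 1207 ≡ 558 (mod 649). Now have (558 / 649).
Factor out 2: 558 = 2·279. Since 649 ≡ 1 (mod 8), (2 / 649) = +1. Now have (279 / 649).
649 ≡ 1 (mod 4), so quadratic reciprocity gives (279 / 649) = (649 / 279). Reduce: 649 ≡ 91 (mod 279). Now have (91 / 279).
Both 91 ≡ 3 and 279 ≡ 3 (mod 4), so reciprocity gives (91 / 279) = -(279 / 91). Reduce: 279 ≡ 6 (mod 91). Now have -(6 / 91).
Factor out 2: 6 = 2·3. Since 91 ≡ 3 (mod 8), (2 / 91) = -1. Now have (3 / 91).
Both 3 ≡ 3 and 91 ≡ 3 (mod 4), so reciprocity gives (3 / 91) = -(91 / 3). Reduce: 91 ≡ 1 (mod 3). Now have -(1 / 3).
(1 / 3) = 1. Collecting the sign factors: -1.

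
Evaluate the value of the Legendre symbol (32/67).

-1

(32/67)
  = -(1/67)    [67 ≡ 3 mod 8 ⇒ (2/67)^5 = -1]
  = -1    [(1/67) = 1]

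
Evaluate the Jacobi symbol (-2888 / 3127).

(-2888 / 3127)
  = (239 / 3127)    [-2888 ≡ 239 mod 3127]
  = -(3127 / 239)    [QR: both ≡ 3 mod 4, sign flips]
  = -(20 / 239)    [3127 ≡ 20 mod 239]
  = -(5 / 239)    [239 ≡ 7 mod 8 ⇒ (2 / 239)^2 = +1]
  = -(239 / 5)    [QR: 5 ≡ 1 mod 4, sign kept]
  = -(4 / 5)    [239 ≡ 4 mod 5]
  = -(1 / 5)    [5 ≡ 5 mod 8 ⇒ (2 / 5)^2 = +1]
  = -1    [(1 / 5) = 1]

-1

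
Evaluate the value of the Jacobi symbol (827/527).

Reduce the numerator: 827 ≡ 300 (mod 527), so (827/527) = (300/527).
Factor out 2: 300 = 2^2·75. Since 527 ≡ 7 (mod 8), (2/527) = +1, and (2/527)^2 = +1. Now have (75/527).
Both 75 ≡ 3 and 527 ≡ 3 (mod 4), so reciprocity gives (75/527) = -(527/75). Reduce: 527 ≡ 2 (mod 75). Now have -(2/75).
Factor out 2: 2 = 2. Since 75 ≡ 3 (mod 8), (2/75) = -1. Now have (1/75).
(1/75) = 1. Collecting the sign factors: 1.

1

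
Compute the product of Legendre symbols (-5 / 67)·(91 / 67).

1

By multiplicativity, (-5·91 / 67) = (-5 / 67)·(91 / 67).
First factor (-5 / 67):
(-5 / 67)
  = (62 / 67)    [-5 ≡ 62 mod 67]
  = -(31 / 67)    [67 ≡ 3 mod 8 ⇒ (2 / 67) = -1]
  = (67 / 31)    [QR: both ≡ 3 mod 4, sign flips]
  = (5 / 31)    [67 ≡ 5 mod 31]
  = (31 / 5)    [QR: 5 ≡ 1 mod 4, sign kept]
  = (1 / 5)    [31 ≡ 1 mod 5]
  = 1    [(1 / 5) = 1]
Second factor (91 / 67):
(91 / 67)
  = (24 / 67)    [91 ≡ 24 mod 67]
  = -(3 / 67)    [67 ≡ 3 mod 8 ⇒ (2 / 67)^3 = -1]
  = (67 / 3)    [QR: both ≡ 3 mod 4, sign flips]
  = (1 / 3)    [67 ≡ 1 mod 3]
  = 1    [(1 / 3) = 1]
Product: (1)·(1) = 1.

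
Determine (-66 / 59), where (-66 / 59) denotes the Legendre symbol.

Reduce the numerator: -66 ≡ 52 (mod 59), so (-66 / 59) = (52 / 59).
Factor out 2: 52 = 2^2·13. Since 59 ≡ 3 (mod 8), (2 / 59) = -1, and (2 / 59)^2 = +1. Now have (13 / 59).
13 ≡ 1 (mod 4), so quadratic reciprocity gives (13 / 59) = (59 / 13). Reduce: 59 ≡ 7 (mod 13). Now have (7 / 13).
13 ≡ 1 (mod 4), so quadratic reciprocity gives (7 / 13) = (13 / 7). Reduce: 13 ≡ 6 (mod 7). Now have (6 / 7).
Factor out 2: 6 = 2·3. Since 7 ≡ 7 (mod 8), (2 / 7) = +1. Now have (3 / 7).
Both 3 ≡ 3 and 7 ≡ 3 (mod 4), so reciprocity gives (3 / 7) = -(7 / 3). Reduce: 7 ≡ 1 (mod 3). Now have -(1 / 3).
(1 / 3) = 1. Collecting the sign factors: -1.

-1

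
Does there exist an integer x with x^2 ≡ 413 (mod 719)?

(413/719)
  = (719/413)    [QR: 413 ≡ 1 mod 4, sign kept]
  = (306/413)    [719 ≡ 306 mod 413]
  = -(153/413)    [413 ≡ 5 mod 8 ⇒ (2/413) = -1]
  = -(413/153)    [QR: 153 ≡ 1 mod 4, sign kept]
  = -(107/153)    [413 ≡ 107 mod 153]
  = -(153/107)    [QR: 153 ≡ 1 mod 4, sign kept]
  = -(46/107)    [153 ≡ 46 mod 107]
  = (23/107)    [107 ≡ 3 mod 8 ⇒ (2/107) = -1]
  = -(107/23)    [QR: both ≡ 3 mod 4, sign flips]
  = -(15/23)    [107 ≡ 15 mod 23]
  = (23/15)    [QR: both ≡ 3 mod 4, sign flips]
  = (8/15)    [23 ≡ 8 mod 15]
  = (1/15)    [15 ≡ 7 mod 8 ⇒ (2/15)^3 = +1]
  = 1    [(1/15) = 1]
(413/719) = 1, and 719 is prime, so 413 is a quadratic residue mod 719.

yes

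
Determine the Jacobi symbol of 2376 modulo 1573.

(2376/1573)
  = (803/1573)    [2376 ≡ 803 mod 1573]
  = (1573/803)    [QR: 1573 ≡ 1 mod 4, sign kept]
  = (770/803)    [1573 ≡ 770 mod 803]
  = -(385/803)    [803 ≡ 3 mod 8 ⇒ (2/803) = -1]
  = -(803/385)    [QR: 385 ≡ 1 mod 4, sign kept]
  = -(33/385)    [803 ≡ 33 mod 385]
  = -(385/33)    [QR: 33 ≡ 1 mod 4, sign kept]
  = -(22/33)    [385 ≡ 22 mod 33]
  = -(11/33)    [33 ≡ 1 mod 8 ⇒ (2/33) = +1]
  = -(33/11)    [QR: 33 ≡ 1 mod 4, sign kept]
  = -(0/11)    [33 ≡ 0 mod 11]
  = 0    [numerator 0, gcd > 1]

0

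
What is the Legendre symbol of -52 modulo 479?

1

(-52/479)
  = (427/479)    [-52 ≡ 427 mod 479]
  = -(479/427)    [QR: both ≡ 3 mod 4, sign flips]
  = -(52/427)    [479 ≡ 52 mod 427]
  = -(13/427)    [427 ≡ 3 mod 8 ⇒ (2/427)^2 = +1]
  = -(427/13)    [QR: 13 ≡ 1 mod 4, sign kept]
  = -(11/13)    [427 ≡ 11 mod 13]
  = -(13/11)    [QR: 13 ≡ 1 mod 4, sign kept]
  = -(2/11)    [13 ≡ 2 mod 11]
  = (1/11)    [11 ≡ 3 mod 8 ⇒ (2/11) = -1]
  = 1    [(1/11) = 1]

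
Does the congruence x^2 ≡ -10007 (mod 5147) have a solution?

yes

(-10007|5147)
  = (287|5147)    [-10007 ≡ 287 mod 5147]
  = -(5147|287)    [QR: both ≡ 3 mod 4, sign flips]
  = -(268|287)    [5147 ≡ 268 mod 287]
  = -(67|287)    [287 ≡ 7 mod 8 ⇒ (2|287)^2 = +1]
  = (287|67)    [QR: both ≡ 3 mod 4, sign flips]
  = (19|67)    [287 ≡ 19 mod 67]
  = -(67|19)    [QR: both ≡ 3 mod 4, sign flips]
  = -(10|19)    [67 ≡ 10 mod 19]
  = (5|19)    [19 ≡ 3 mod 8 ⇒ (2|19) = -1]
  = (19|5)    [QR: 5 ≡ 1 mod 4, sign kept]
  = (4|5)    [19 ≡ 4 mod 5]
  = (1|5)    [5 ≡ 5 mod 8 ⇒ (2|5)^2 = +1]
  = 1    [(1|5) = 1]
The Legendre symbol is 1, so x^2 ≡ -10007 (mod 5147) has solution.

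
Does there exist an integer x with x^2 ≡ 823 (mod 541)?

(823/541)
  = (282/541)    [823 ≡ 282 mod 541]
  = -(141/541)    [541 ≡ 5 mod 8 ⇒ (2/541) = -1]
  = -(541/141)    [QR: 141 ≡ 1 mod 4, sign kept]
  = -(118/141)    [541 ≡ 118 mod 141]
  = (59/141)    [141 ≡ 5 mod 8 ⇒ (2/141) = -1]
  = (141/59)    [QR: 141 ≡ 1 mod 4, sign kept]
  = (23/59)    [141 ≡ 23 mod 59]
  = -(59/23)    [QR: both ≡ 3 mod 4, sign flips]
  = -(13/23)    [59 ≡ 13 mod 23]
  = -(23/13)    [QR: 13 ≡ 1 mod 4, sign kept]
  = -(10/13)    [23 ≡ 10 mod 13]
  = (5/13)    [13 ≡ 5 mod 8 ⇒ (2/13) = -1]
  = (13/5)    [QR: 5 ≡ 1 mod 4, sign kept]
  = (3/5)    [13 ≡ 3 mod 5]
  = (5/3)    [QR: 5 ≡ 1 mod 4, sign kept]
  = (2/3)    [5 ≡ 2 mod 3]
  = -(1/3)    [3 ≡ 3 mod 8 ⇒ (2/3) = -1]
  = -1    [(1/3) = 1]
The Legendre symbol is -1, so x^2 ≡ 823 (mod 541) has no solution.

no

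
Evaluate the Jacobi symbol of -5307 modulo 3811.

1

(-5307 / 3811)
  = -(5307 / 3811)    [3811 ≡ 3 mod 4 ⇒ (-1 / 3811) = -1]
  = -(1496 / 3811)    [5307 ≡ 1496 mod 3811]
  = (187 / 3811)    [3811 ≡ 3 mod 8 ⇒ (2 / 3811)^3 = -1]
  = -(3811 / 187)    [QR: both ≡ 3 mod 4, sign flips]
  = -(71 / 187)    [3811 ≡ 71 mod 187]
  = (187 / 71)    [QR: both ≡ 3 mod 4, sign flips]
  = (45 / 71)    [187 ≡ 45 mod 71]
  = (71 / 45)    [QR: 45 ≡ 1 mod 4, sign kept]
  = (26 / 45)    [71 ≡ 26 mod 45]
  = -(13 / 45)    [45 ≡ 5 mod 8 ⇒ (2 / 45) = -1]
  = -(45 / 13)    [QR: 13 ≡ 1 mod 4, sign kept]
  = -(6 / 13)    [45 ≡ 6 mod 13]
  = (3 / 13)    [13 ≡ 5 mod 8 ⇒ (2 / 13) = -1]
  = (13 / 3)    [QR: 13 ≡ 1 mod 4, sign kept]
  = (1 / 3)    [13 ≡ 1 mod 3]
  = 1    [(1 / 3) = 1]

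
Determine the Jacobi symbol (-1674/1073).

-1

Pull out -1: (-1674/1073) = (-1/1073)·(1674/1073). Since 1073 ≡ 1 (mod 4), (-1/1073) = +1. Now have (1674/1073).
Reduce the numerator: 1674 ≡ 601 (mod 1073), so (1674/1073) = (601/1073).
601 ≡ 1 (mod 4), so quadratic reciprocity gives (601/1073) = (1073/601). Reduce: 1073 ≡ 472 (mod 601). Now have (472/601).
Factor out 2: 472 = 2^3·59. Since 601 ≡ 1 (mod 8), (2/601) = +1, and (2/601)^3 = +1. Now have (59/601).
601 ≡ 1 (mod 4), so quadratic reciprocity gives (59/601) = (601/59). Reduce: 601 ≡ 11 (mod 59). Now have (11/59).
Both 11 ≡ 3 and 59 ≡ 3 (mod 4), so reciprocity gives (11/59) = -(59/11). Reduce: 59 ≡ 4 (mod 11). Now have -(4/11).
Factor out 2: 4 = 2^2. Since 11 ≡ 3 (mod 8), (2/11) = -1, and (2/11)^2 = +1. Now have -(1/11).
(1/11) = 1. Collecting the sign factors: -1.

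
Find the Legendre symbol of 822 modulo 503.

-1

(822 / 503)
  = (319 / 503)    [822 ≡ 319 mod 503]
  = -(503 / 319)    [QR: both ≡ 3 mod 4, sign flips]
  = -(184 / 319)    [503 ≡ 184 mod 319]
  = -(23 / 319)    [319 ≡ 7 mod 8 ⇒ (2 / 319)^3 = +1]
  = (319 / 23)    [QR: both ≡ 3 mod 4, sign flips]
  = (20 / 23)    [319 ≡ 20 mod 23]
  = (5 / 23)    [23 ≡ 7 mod 8 ⇒ (2 / 23)^2 = +1]
  = (23 / 5)    [QR: 5 ≡ 1 mod 4, sign kept]
  = (3 / 5)    [23 ≡ 3 mod 5]
  = (5 / 3)    [QR: 5 ≡ 1 mod 4, sign kept]
  = (2 / 3)    [5 ≡ 2 mod 3]
  = -(1 / 3)    [3 ≡ 3 mod 8 ⇒ (2 / 3) = -1]
  = -1    [(1 / 3) = 1]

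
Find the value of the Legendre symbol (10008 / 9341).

(10008 / 9341)
  = (667 / 9341)    [10008 ≡ 667 mod 9341]
  = (9341 / 667)    [QR: 9341 ≡ 1 mod 4, sign kept]
  = (3 / 667)    [9341 ≡ 3 mod 667]
  = -(667 / 3)    [QR: both ≡ 3 mod 4, sign flips]
  = -(1 / 3)    [667 ≡ 1 mod 3]
  = -1    [(1 / 3) = 1]

-1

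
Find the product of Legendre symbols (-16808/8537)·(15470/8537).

1

By multiplicativity, (-16808·15470/8537) = (-16808/8537)·(15470/8537).
First factor (-16808/8537):
(-16808/8537)
  = (266/8537)    [-16808 ≡ 266 mod 8537]
  = (133/8537)    [8537 ≡ 1 mod 8 ⇒ (2/8537) = +1]
  = (8537/133)    [QR: 133 ≡ 1 mod 4, sign kept]
  = (25/133)    [8537 ≡ 25 mod 133]
  = (133/25)    [QR: 25 ≡ 1 mod 4, sign kept]
  = (8/25)    [133 ≡ 8 mod 25]
  = (1/25)    [25 ≡ 1 mod 8 ⇒ (2/25)^3 = +1]
  = 1    [(1/25) = 1]
Second factor (15470/8537):
(15470/8537)
  = (6933/8537)    [15470 ≡ 6933 mod 8537]
  = (8537/6933)    [QR: 6933 ≡ 1 mod 4, sign kept]
  = (1604/6933)    [8537 ≡ 1604 mod 6933]
  = (401/6933)    [6933 ≡ 5 mod 8 ⇒ (2/6933)^2 = +1]
  = (6933/401)    [QR: 401 ≡ 1 mod 4, sign kept]
  = (116/401)    [6933 ≡ 116 mod 401]
  = (29/401)    [401 ≡ 1 mod 8 ⇒ (2/401)^2 = +1]
  = (401/29)    [QR: 29 ≡ 1 mod 4, sign kept]
  = (24/29)    [401 ≡ 24 mod 29]
  = -(3/29)    [29 ≡ 5 mod 8 ⇒ (2/29)^3 = -1]
  = -(29/3)    [QR: 29 ≡ 1 mod 4, sign kept]
  = -(2/3)    [29 ≡ 2 mod 3]
  = (1/3)    [3 ≡ 3 mod 8 ⇒ (2/3) = -1]
  = 1    [(1/3) = 1]
Product: (1)·(1) = 1.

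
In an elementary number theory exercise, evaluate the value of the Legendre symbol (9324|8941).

(9324|8941)
  = (383|8941)    [9324 ≡ 383 mod 8941]
  = (8941|383)    [QR: 8941 ≡ 1 mod 4, sign kept]
  = (132|383)    [8941 ≡ 132 mod 383]
  = (33|383)    [383 ≡ 7 mod 8 ⇒ (2|383)^2 = +1]
  = (383|33)    [QR: 33 ≡ 1 mod 4, sign kept]
  = (20|33)    [383 ≡ 20 mod 33]
  = (5|33)    [33 ≡ 1 mod 8 ⇒ (2|33)^2 = +1]
  = (33|5)    [QR: 5 ≡ 1 mod 4, sign kept]
  = (3|5)    [33 ≡ 3 mod 5]
  = (5|3)    [QR: 5 ≡ 1 mod 4, sign kept]
  = (2|3)    [5 ≡ 2 mod 3]
  = -(1|3)    [3 ≡ 3 mod 8 ⇒ (2|3) = -1]
  = -1    [(1|3) = 1]

-1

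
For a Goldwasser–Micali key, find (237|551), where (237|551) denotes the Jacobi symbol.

1

237 ≡ 1 (mod 4), so quadratic reciprocity gives (237|551) = (551|237). Reduce: 551 ≡ 77 (mod 237). Now have (77|237).
77 ≡ 1 (mod 4), so quadratic reciprocity gives (77|237) = (237|77). Reduce: 237 ≡ 6 (mod 77). Now have (6|77).
Factor out 2: 6 = 2·3. Since 77 ≡ 5 (mod 8), (2|77) = -1. Now have -(3|77).
77 ≡ 1 (mod 4), so quadratic reciprocity gives (3|77) = (77|3). Reduce: 77 ≡ 2 (mod 3). Now have -(2|3).
Factor out 2: 2 = 2. Since 3 ≡ 3 (mod 8), (2|3) = -1. Now have (1|3).
(1|3) = 1. Collecting the sign factors: 1.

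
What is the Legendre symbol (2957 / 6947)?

-1

2957 ≡ 1 (mod 4), so quadratic reciprocity gives (2957 / 6947) = (6947 / 2957). Reduce: 6947 ≡ 1033 (mod 2957). Now have (1033 / 2957).
1033 ≡ 1 (mod 4), so quadratic reciprocity gives (1033 / 2957) = (2957 / 1033). Reduce: 2957 ≡ 891 (mod 1033). Now have (891 / 1033).
1033 ≡ 1 (mod 4), so quadratic reciprocity gives (891 / 1033) = (1033 / 891). Reduce: 1033 ≡ 142 (mod 891). Now have (142 / 891).
Factor out 2: 142 = 2·71. Since 891 ≡ 3 (mod 8), (2 / 891) = -1. Now have -(71 / 891).
Both 71 ≡ 3 and 891 ≡ 3 (mod 4), so reciprocity gives (71 / 891) = -(891 / 71). Reduce: 891 ≡ 39 (mod 71). Now have (39 / 71).
Both 39 ≡ 3 and 71 ≡ 3 (mod 4), so reciprocity gives (39 / 71) = -(71 / 39). Reduce: 71 ≡ 32 (mod 39). Now have -(32 / 39).
Factor out 2: 32 = 2^5. Since 39 ≡ 7 (mod 8), (2 / 39) = +1, and (2 / 39)^5 = +1. Now have -(1 / 39).
(1 / 39) = 1. Collecting the sign factors: -1.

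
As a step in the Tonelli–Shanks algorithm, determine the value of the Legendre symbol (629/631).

-1

629 ≡ 1 (mod 4), so quadratic reciprocity gives (629/631) = (631/629). Reduce: 631 ≡ 2 (mod 629). Now have (2/629).
Factor out 2: 2 = 2. Since 629 ≡ 5 (mod 8), (2/629) = -1. Now have -(1/629).
(1/629) = 1. Collecting the sign factors: -1.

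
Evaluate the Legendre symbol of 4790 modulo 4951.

-1

(4790 / 4951)
  = (2395 / 4951)    [4951 ≡ 7 mod 8 ⇒ (2 / 4951) = +1]
  = -(4951 / 2395)    [QR: both ≡ 3 mod 4, sign flips]
  = -(161 / 2395)    [4951 ≡ 161 mod 2395]
  = -(2395 / 161)    [QR: 161 ≡ 1 mod 4, sign kept]
  = -(141 / 161)    [2395 ≡ 141 mod 161]
  = -(161 / 141)    [QR: 141 ≡ 1 mod 4, sign kept]
  = -(20 / 141)    [161 ≡ 20 mod 141]
  = -(5 / 141)    [141 ≡ 5 mod 8 ⇒ (2 / 141)^2 = +1]
  = -(141 / 5)    [QR: 5 ≡ 1 mod 4, sign kept]
  = -(1 / 5)    [141 ≡ 1 mod 5]
  = -1    [(1 / 5) = 1]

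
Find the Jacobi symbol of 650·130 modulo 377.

0

By multiplicativity, (650·130|377) = (650|377)·(130|377).
First factor (650|377):
(650|377)
  = (273|377)    [650 ≡ 273 mod 377]
  = (377|273)    [QR: 273 ≡ 1 mod 4, sign kept]
  = (104|273)    [377 ≡ 104 mod 273]
  = (13|273)    [273 ≡ 1 mod 8 ⇒ (2|273)^3 = +1]
  = (273|13)    [QR: 13 ≡ 1 mod 4, sign kept]
  = (0|13)    [273 ≡ 0 mod 13]
  = 0    [numerator 0, gcd > 1]
Second factor (130|377):
(130|377)
  = (65|377)    [377 ≡ 1 mod 8 ⇒ (2|377) = +1]
  = (377|65)    [QR: 65 ≡ 1 mod 4, sign kept]
  = (52|65)    [377 ≡ 52 mod 65]
  = (13|65)    [65 ≡ 1 mod 8 ⇒ (2|65)^2 = +1]
  = (65|13)    [QR: 13 ≡ 1 mod 4, sign kept]
  = (0|13)    [65 ≡ 0 mod 13]
  = 0    [numerator 0, gcd > 1]
Product: (0)·(0) = 0.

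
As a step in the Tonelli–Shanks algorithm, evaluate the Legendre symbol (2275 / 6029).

(2275 / 6029)
  = (6029 / 2275)    [QR: 6029 ≡ 1 mod 4, sign kept]
  = (1479 / 2275)    [6029 ≡ 1479 mod 2275]
  = -(2275 / 1479)    [QR: both ≡ 3 mod 4, sign flips]
  = -(796 / 1479)    [2275 ≡ 796 mod 1479]
  = -(199 / 1479)    [1479 ≡ 7 mod 8 ⇒ (2 / 1479)^2 = +1]
  = (1479 / 199)    [QR: both ≡ 3 mod 4, sign flips]
  = (86 / 199)    [1479 ≡ 86 mod 199]
  = (43 / 199)    [199 ≡ 7 mod 8 ⇒ (2 / 199) = +1]
  = -(199 / 43)    [QR: both ≡ 3 mod 4, sign flips]
  = -(27 / 43)    [199 ≡ 27 mod 43]
  = (43 / 27)    [QR: both ≡ 3 mod 4, sign flips]
  = (16 / 27)    [43 ≡ 16 mod 27]
  = (1 / 27)    [27 ≡ 3 mod 8 ⇒ (2 / 27)^4 = +1]
  = 1    [(1 / 27) = 1]

1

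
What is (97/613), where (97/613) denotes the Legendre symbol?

97 ≡ 1 (mod 4), so quadratic reciprocity gives (97/613) = (613/97). Reduce: 613 ≡ 31 (mod 97). Now have (31/97).
97 ≡ 1 (mod 4), so quadratic reciprocity gives (31/97) = (97/31). Reduce: 97 ≡ 4 (mod 31). Now have (4/31).
Factor out 2: 4 = 2^2. Since 31 ≡ 7 (mod 8), (2/31) = +1, and (2/31)^2 = +1. Now have (1/31).
(1/31) = 1. Collecting the sign factors: 1.

1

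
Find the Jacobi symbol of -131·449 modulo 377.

-1

By multiplicativity, (-131·449|377) = (-131|377)·(449|377).
First factor (-131|377):
Reduce the numerator: -131 ≡ 246 (mod 377), so (-131|377) = (246|377).
Factor out 2: 246 = 2·123. Since 377 ≡ 1 (mod 8), (2|377) = +1. Now have (123|377).
377 ≡ 1 (mod 4), so quadratic reciprocity gives (123|377) = (377|123). Reduce: 377 ≡ 8 (mod 123). Now have (8|123).
Factor out 2: 8 = 2^3. Since 123 ≡ 3 (mod 8), (2|123) = -1, and (2|123)^3 = -1. Now have -(1|123).
(1|123) = 1. Collecting the sign factors: -1.
Second factor (449|377):
Reduce the numerator: 449 ≡ 72 (mod 377), so (449|377) = (72|377).
Factor out 2: 72 = 2^3·9. Since 377 ≡ 1 (mod 8), (2|377) = +1, and (2|377)^3 = +1. Now have (9|377).
9 ≡ 1 (mod 4), so quadratic reciprocity gives (9|377) = (377|9). Reduce: 377 ≡ 8 (mod 9). Now have (8|9).
Factor out 2: 8 = 2^3. Since 9 ≡ 1 (mod 8), (2|9) = +1, and (2|9)^3 = +1. Now have (1|9).
(1|9) = 1. Collecting the sign factors: 1.
Product: (-1)·(1) = -1.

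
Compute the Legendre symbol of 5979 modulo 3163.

1

Reduce the numerator: 5979 ≡ 2816 (mod 3163), so (5979/3163) = (2816/3163).
Factor out 2: 2816 = 2^8·11. Since 3163 ≡ 3 (mod 8), (2/3163) = -1, and (2/3163)^8 = +1. Now have (11/3163).
Both 11 ≡ 3 and 3163 ≡ 3 (mod 4), so reciprocity gives (11/3163) = -(3163/11). Reduce: 3163 ≡ 6 (mod 11). Now have -(6/11).
Factor out 2: 6 = 2·3. Since 11 ≡ 3 (mod 8), (2/11) = -1. Now have (3/11).
Both 3 ≡ 3 and 11 ≡ 3 (mod 4), so reciprocity gives (3/11) = -(11/3). Reduce: 11 ≡ 2 (mod 3). Now have -(2/3).
Factor out 2: 2 = 2. Since 3 ≡ 3 (mod 8), (2/3) = -1. Now have (1/3).
(1/3) = 1. Collecting the sign factors: 1.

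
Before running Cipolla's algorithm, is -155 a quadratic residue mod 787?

yes

Reduce the numerator: -155 ≡ 632 (mod 787), so (-155/787) = (632/787).
Factor out 2: 632 = 2^3·79. Since 787 ≡ 3 (mod 8), (2/787) = -1, and (2/787)^3 = -1. Now have -(79/787).
Both 79 ≡ 3 and 787 ≡ 3 (mod 4), so reciprocity gives (79/787) = -(787/79). Reduce: 787 ≡ 76 (mod 79). Now have (76/79).
Factor out 2: 76 = 2^2·19. Since 79 ≡ 7 (mod 8), (2/79) = +1, and (2/79)^2 = +1. Now have (19/79).
Both 19 ≡ 3 and 79 ≡ 3 (mod 4), so reciprocity gives (19/79) = -(79/19). Reduce: 79 ≡ 3 (mod 19). Now have -(3/19).
Both 3 ≡ 3 and 19 ≡ 3 (mod 4), so reciprocity gives (3/19) = -(19/3). Reduce: 19 ≡ 1 (mod 3). Now have (1/3).
(1/3) = 1. Collecting the sign factors: 1.
(-155/787) = 1, and 787 is prime, so -155 is a quadratic residue mod 787.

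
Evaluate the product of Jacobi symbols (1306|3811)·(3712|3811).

By multiplicativity, (1306·3712|3811) = (1306|3811)·(3712|3811).
First factor (1306|3811):
(1306|3811)
  = -(653|3811)    [3811 ≡ 3 mod 8 ⇒ (2|3811) = -1]
  = -(3811|653)    [QR: 653 ≡ 1 mod 4, sign kept]
  = -(546|653)    [3811 ≡ 546 mod 653]
  = (273|653)    [653 ≡ 5 mod 8 ⇒ (2|653) = -1]
  = (653|273)    [QR: 273 ≡ 1 mod 4, sign kept]
  = (107|273)    [653 ≡ 107 mod 273]
  = (273|107)    [QR: 273 ≡ 1 mod 4, sign kept]
  = (59|107)    [273 ≡ 59 mod 107]
  = -(107|59)    [QR: both ≡ 3 mod 4, sign flips]
  = -(48|59)    [107 ≡ 48 mod 59]
  = -(3|59)    [59 ≡ 3 mod 8 ⇒ (2|59)^4 = +1]
  = (59|3)    [QR: both ≡ 3 mod 4, sign flips]
  = (2|3)    [59 ≡ 2 mod 3]
  = -(1|3)    [3 ≡ 3 mod 8 ⇒ (2|3) = -1]
  = -1    [(1|3) = 1]
Second factor (3712|3811):
(3712|3811)
  = -(29|3811)    [3811 ≡ 3 mod 8 ⇒ (2|3811)^7 = -1]
  = -(3811|29)    [QR: 29 ≡ 1 mod 4, sign kept]
  = -(12|29)    [3811 ≡ 12 mod 29]
  = -(3|29)    [29 ≡ 5 mod 8 ⇒ (2|29)^2 = +1]
  = -(29|3)    [QR: 29 ≡ 1 mod 4, sign kept]
  = -(2|3)    [29 ≡ 2 mod 3]
  = (1|3)    [3 ≡ 3 mod 8 ⇒ (2|3) = -1]
  = 1    [(1|3) = 1]
Product: (-1)·(1) = -1.

-1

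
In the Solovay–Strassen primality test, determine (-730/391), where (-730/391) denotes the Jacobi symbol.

1

(-730/391)
  = -(730/391)    [391 ≡ 3 mod 4 ⇒ (-1/391) = -1]
  = -(339/391)    [730 ≡ 339 mod 391]
  = (391/339)    [QR: both ≡ 3 mod 4, sign flips]
  = (52/339)    [391 ≡ 52 mod 339]
  = (13/339)    [339 ≡ 3 mod 8 ⇒ (2/339)^2 = +1]
  = (339/13)    [QR: 13 ≡ 1 mod 4, sign kept]
  = (1/13)    [339 ≡ 1 mod 13]
  = 1    [(1/13) = 1]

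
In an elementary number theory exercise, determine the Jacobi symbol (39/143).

Both 39 ≡ 3 and 143 ≡ 3 (mod 4), so reciprocity gives (39/143) = -(143/39). Reduce: 143 ≡ 26 (mod 39). Now have -(26/39).
Factor out 2: 26 = 2·13. Since 39 ≡ 7 (mod 8), (2/39) = +1. Now have -(13/39).
13 ≡ 1 (mod 4), so quadratic reciprocity gives (13/39) = (39/13). Reduce: 39 ≡ 0 (mod 13). Now have -(0/13).
The numerator is now 0 with denominator 13 > 1: the symbol is 0.

0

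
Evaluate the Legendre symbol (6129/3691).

1

(6129/3691)
  = (2438/3691)    [6129 ≡ 2438 mod 3691]
  = -(1219/3691)    [3691 ≡ 3 mod 8 ⇒ (2/3691) = -1]
  = (3691/1219)    [QR: both ≡ 3 mod 4, sign flips]
  = (34/1219)    [3691 ≡ 34 mod 1219]
  = -(17/1219)    [1219 ≡ 3 mod 8 ⇒ (2/1219) = -1]
  = -(1219/17)    [QR: 17 ≡ 1 mod 4, sign kept]
  = -(12/17)    [1219 ≡ 12 mod 17]
  = -(3/17)    [17 ≡ 1 mod 8 ⇒ (2/17)^2 = +1]
  = -(17/3)    [QR: 17 ≡ 1 mod 4, sign kept]
  = -(2/3)    [17 ≡ 2 mod 3]
  = (1/3)    [3 ≡ 3 mod 8 ⇒ (2/3) = -1]
  = 1    [(1/3) = 1]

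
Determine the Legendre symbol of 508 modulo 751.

1

(508|751)
  = (127|751)    [751 ≡ 7 mod 8 ⇒ (2|751)^2 = +1]
  = -(751|127)    [QR: both ≡ 3 mod 4, sign flips]
  = -(116|127)    [751 ≡ 116 mod 127]
  = -(29|127)    [127 ≡ 7 mod 8 ⇒ (2|127)^2 = +1]
  = -(127|29)    [QR: 29 ≡ 1 mod 4, sign kept]
  = -(11|29)    [127 ≡ 11 mod 29]
  = -(29|11)    [QR: 29 ≡ 1 mod 4, sign kept]
  = -(7|11)    [29 ≡ 7 mod 11]
  = (11|7)    [QR: both ≡ 3 mod 4, sign flips]
  = (4|7)    [11 ≡ 4 mod 7]
  = (1|7)    [7 ≡ 7 mod 8 ⇒ (2|7)^2 = +1]
  = 1    [(1|7) = 1]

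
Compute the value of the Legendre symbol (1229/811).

-1

Reduce the numerator: 1229 ≡ 418 (mod 811), so (1229/811) = (418/811).
Factor out 2: 418 = 2·209. Since 811 ≡ 3 (mod 8), (2/811) = -1. Now have -(209/811).
209 ≡ 1 (mod 4), so quadratic reciprocity gives (209/811) = (811/209). Reduce: 811 ≡ 184 (mod 209). Now have -(184/209).
Factor out 2: 184 = 2^3·23. Since 209 ≡ 1 (mod 8), (2/209) = +1, and (2/209)^3 = +1. Now have -(23/209).
209 ≡ 1 (mod 4), so quadratic reciprocity gives (23/209) = (209/23). Reduce: 209 ≡ 2 (mod 23). Now have -(2/23).
Factor out 2: 2 = 2. Since 23 ≡ 7 (mod 8), (2/23) = +1. Now have -(1/23).
(1/23) = 1. Collecting the sign factors: -1.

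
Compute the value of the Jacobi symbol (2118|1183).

1

Reduce the numerator: 2118 ≡ 935 (mod 1183), so (2118|1183) = (935|1183).
Both 935 ≡ 3 and 1183 ≡ 3 (mod 4), so reciprocity gives (935|1183) = -(1183|935). Reduce: 1183 ≡ 248 (mod 935). Now have -(248|935).
Factor out 2: 248 = 2^3·31. Since 935 ≡ 7 (mod 8), (2|935) = +1, and (2|935)^3 = +1. Now have -(31|935).
Both 31 ≡ 3 and 935 ≡ 3 (mod 4), so reciprocity gives (31|935) = -(935|31). Reduce: 935 ≡ 5 (mod 31). Now have (5|31).
5 ≡ 1 (mod 4), so quadratic reciprocity gives (5|31) = (31|5). Reduce: 31 ≡ 1 (mod 5). Now have (1|5).
(1|5) = 1. Collecting the sign factors: 1.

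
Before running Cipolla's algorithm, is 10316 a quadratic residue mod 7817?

yes

(10316|7817)
  = (2499|7817)    [10316 ≡ 2499 mod 7817]
  = (7817|2499)    [QR: 7817 ≡ 1 mod 4, sign kept]
  = (320|2499)    [7817 ≡ 320 mod 2499]
  = (5|2499)    [2499 ≡ 3 mod 8 ⇒ (2|2499)^6 = +1]
  = (2499|5)    [QR: 5 ≡ 1 mod 4, sign kept]
  = (4|5)    [2499 ≡ 4 mod 5]
  = (1|5)    [5 ≡ 5 mod 8 ⇒ (2|5)^2 = +1]
  = 1    [(1|5) = 1]
The Legendre symbol is 1, so x^2 ≡ 10316 (mod 7817) has solution.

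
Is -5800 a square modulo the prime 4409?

yes

Pull out -1: (-5800/4409) = (-1/4409)·(5800/4409). Since 4409 ≡ 1 (mod 4), (-1/4409) = +1. Now have (5800/4409).
Reduce the numerator: 5800 ≡ 1391 (mod 4409), so (5800/4409) = (1391/4409).
4409 ≡ 1 (mod 4), so quadratic reciprocity gives (1391/4409) = (4409/1391). Reduce: 4409 ≡ 236 (mod 1391). Now have (236/1391).
Factor out 2: 236 = 2^2·59. Since 1391 ≡ 7 (mod 8), (2/1391) = +1, and (2/1391)^2 = +1. Now have (59/1391).
Both 59 ≡ 3 and 1391 ≡ 3 (mod 4), so reciprocity gives (59/1391) = -(1391/59). Reduce: 1391 ≡ 34 (mod 59). Now have -(34/59).
Factor out 2: 34 = 2·17. Since 59 ≡ 3 (mod 8), (2/59) = -1. Now have (17/59).
17 ≡ 1 (mod 4), so quadratic reciprocity gives (17/59) = (59/17). Reduce: 59 ≡ 8 (mod 17). Now have (8/17).
Factor out 2: 8 = 2^3. Since 17 ≡ 1 (mod 8), (2/17) = +1, and (2/17)^3 = +1. Now have (1/17).
(1/17) = 1. Collecting the sign factors: 1.
(-5800/4409) = 1, and 4409 is prime, so -5800 is a quadratic residue mod 4409.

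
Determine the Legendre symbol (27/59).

(27/59)
  = -(59/27)    [QR: both ≡ 3 mod 4, sign flips]
  = -(5/27)    [59 ≡ 5 mod 27]
  = -(27/5)    [QR: 5 ≡ 1 mod 4, sign kept]
  = -(2/5)    [27 ≡ 2 mod 5]
  = (1/5)    [5 ≡ 5 mod 8 ⇒ (2/5) = -1]
  = 1    [(1/5) = 1]

1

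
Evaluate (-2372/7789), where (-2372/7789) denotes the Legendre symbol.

Pull out -1: (-2372/7789) = (-1/7789)·(2372/7789). Since 7789 ≡ 1 (mod 4), (-1/7789) = +1. Now have (2372/7789).
Factor out 2: 2372 = 2^2·593. Since 7789 ≡ 5 (mod 8), (2/7789) = -1, and (2/7789)^2 = +1. Now have (593/7789).
593 ≡ 1 (mod 4), so quadratic reciprocity gives (593/7789) = (7789/593). Reduce: 7789 ≡ 80 (mod 593). Now have (80/593).
Factor out 2: 80 = 2^4·5. Since 593 ≡ 1 (mod 8), (2/593) = +1, and (2/593)^4 = +1. Now have (5/593).
5 ≡ 1 (mod 4), so quadratic reciprocity gives (5/593) = (593/5). Reduce: 593 ≡ 3 (mod 5). Now have (3/5).
5 ≡ 1 (mod 4), so quadratic reciprocity gives (3/5) = (5/3). Reduce: 5 ≡ 2 (mod 3). Now have (2/3).
Factor out 2: 2 = 2. Since 3 ≡ 3 (mod 8), (2/3) = -1. Now have -(1/3).
(1/3) = 1. Collecting the sign factors: -1.

-1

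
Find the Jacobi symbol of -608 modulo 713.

(-608|713)
  = (105|713)    [-608 ≡ 105 mod 713]
  = (713|105)    [QR: 105 ≡ 1 mod 4, sign kept]
  = (83|105)    [713 ≡ 83 mod 105]
  = (105|83)    [QR: 105 ≡ 1 mod 4, sign kept]
  = (22|83)    [105 ≡ 22 mod 83]
  = -(11|83)    [83 ≡ 3 mod 8 ⇒ (2|83) = -1]
  = (83|11)    [QR: both ≡ 3 mod 4, sign flips]
  = (6|11)    [83 ≡ 6 mod 11]
  = -(3|11)    [11 ≡ 3 mod 8 ⇒ (2|11) = -1]
  = (11|3)    [QR: both ≡ 3 mod 4, sign flips]
  = (2|3)    [11 ≡ 2 mod 3]
  = -(1|3)    [3 ≡ 3 mod 8 ⇒ (2|3) = -1]
  = -1    [(1|3) = 1]

-1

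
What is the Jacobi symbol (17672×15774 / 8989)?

By multiplicativity, (17672·15774 / 8989) = (17672 / 8989)·(15774 / 8989).
First factor (17672 / 8989):
Reduce the numerator: 17672 ≡ 8683 (mod 8989), so (17672 / 8989) = (8683 / 8989).
8989 ≡ 1 (mod 4), so quadratic reciprocity gives (8683 / 8989) = (8989 / 8683). Reduce: 8989 ≡ 306 (mod 8683). Now have (306 / 8683).
Factor out 2: 306 = 2·153. Since 8683 ≡ 3 (mod 8), (2 / 8683) = -1. Now have -(153 / 8683).
153 ≡ 1 (mod 4), so quadratic reciprocity gives (153 / 8683) = (8683 / 153). Reduce: 8683 ≡ 115 (mod 153). Now have -(115 / 153).
153 ≡ 1 (mod 4), so quadratic reciprocity gives (115 / 153) = (153 / 115). Reduce: 153 ≡ 38 (mod 115). Now have -(38 / 115).
Factor out 2: 38 = 2·19. Since 115 ≡ 3 (mod 8), (2 / 115) = -1. Now have (19 / 115).
Both 19 ≡ 3 and 115 ≡ 3 (mod 4), so reciprocity gives (19 / 115) = -(115 / 19). Reduce: 115 ≡ 1 (mod 19). Now have -(1 / 19).
(1 / 19) = 1. Collecting the sign factors: -1.
Second factor (15774 / 8989):
Reduce the numerator: 15774 ≡ 6785 (mod 8989), so (15774 / 8989) = (6785 / 8989).
6785 ≡ 1 (mod 4), so quadratic reciprocity gives (6785 / 8989) = (8989 / 6785). Reduce: 8989 ≡ 2204 (mod 6785). Now have (2204 / 6785).
Factor out 2: 2204 = 2^2·551. Since 6785 ≡ 1 (mod 8), (2 / 6785) = +1, and (2 / 6785)^2 = +1. Now have (551 / 6785).
6785 ≡ 1 (mod 4), so quadratic reciprocity gives (551 / 6785) = (6785 / 551). Reduce: 6785 ≡ 173 (mod 551). Now have (173 / 551).
173 ≡ 1 (mod 4), so quadratic reciprocity gives (173 / 551) = (551 / 173). Reduce: 551 ≡ 32 (mod 173). Now have (32 / 173).
Factor out 2: 32 = 2^5. Since 173 ≡ 5 (mod 8), (2 / 173) = -1, and (2 / 173)^5 = -1. Now have -(1 / 173).
(1 / 173) = 1. Collecting the sign factors: -1.
Product: (-1)·(-1) = 1.

1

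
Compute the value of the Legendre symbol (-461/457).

1

(-461/457)
  = (461/457)    [457 ≡ 1 mod 4 ⇒ (-1/457) = +1]
  = (4/457)    [461 ≡ 4 mod 457]
  = (1/457)    [457 ≡ 1 mod 8 ⇒ (2/457)^2 = +1]
  = 1    [(1/457) = 1]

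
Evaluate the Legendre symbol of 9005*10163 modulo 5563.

1

By multiplicativity, (9005·10163/5563) = (9005/5563)·(10163/5563).
First factor (9005/5563):
Reduce the numerator: 9005 ≡ 3442 (mod 5563), so (9005/5563) = (3442/5563).
Factor out 2: 3442 = 2·1721. Since 5563 ≡ 3 (mod 8), (2/5563) = -1. Now have -(1721/5563).
1721 ≡ 1 (mod 4), so quadratic reciprocity gives (1721/5563) = (5563/1721). Reduce: 5563 ≡ 400 (mod 1721). Now have -(400/1721).
Factor out 2: 400 = 2^4·25. Since 1721 ≡ 1 (mod 8), (2/1721) = +1, and (2/1721)^4 = +1. Now have -(25/1721).
25 ≡ 1 (mod 4), so quadratic reciprocity gives (25/1721) = (1721/25). Reduce: 1721 ≡ 21 (mod 25). Now have -(21/25).
21 ≡ 1 (mod 4), so quadratic reciprocity gives (21/25) = (25/21). Reduce: 25 ≡ 4 (mod 21). Now have -(4/21).
Factor out 2: 4 = 2^2. Since 21 ≡ 5 (mod 8), (2/21) = -1, and (2/21)^2 = +1. Now have -(1/21).
(1/21) = 1. Collecting the sign factors: -1.
Second factor (10163/5563):
Reduce the numerator: 10163 ≡ 4600 (mod 5563), so (10163/5563) = (4600/5563).
Factor out 2: 4600 = 2^3·575. Since 5563 ≡ 3 (mod 8), (2/5563) = -1, and (2/5563)^3 = -1. Now have -(575/5563).
Both 575 ≡ 3 and 5563 ≡ 3 (mod 4), so reciprocity gives (575/5563) = -(5563/575). Reduce: 5563 ≡ 388 (mod 575). Now have (388/575).
Factor out 2: 388 = 2^2·97. Since 575 ≡ 7 (mod 8), (2/575) = +1, and (2/575)^2 = +1. Now have (97/575).
97 ≡ 1 (mod 4), so quadratic reciprocity gives (97/575) = (575/97). Reduce: 575 ≡ 90 (mod 97). Now have (90/97).
Factor out 2: 90 = 2·45. Since 97 ≡ 1 (mod 8), (2/97) = +1. Now have (45/97).
45 ≡ 1 (mod 4), so quadratic reciprocity gives (45/97) = (97/45). Reduce: 97 ≡ 7 (mod 45). Now have (7/45).
45 ≡ 1 (mod 4), so quadratic reciprocity gives (7/45) = (45/7). Reduce: 45 ≡ 3 (mod 7). Now have (3/7).
Both 3 ≡ 3 and 7 ≡ 3 (mod 4), so reciprocity gives (3/7) = -(7/3). Reduce: 7 ≡ 1 (mod 3). Now have -(1/3).
(1/3) = 1. Collecting the sign factors: -1.
Product: (-1)·(-1) = 1.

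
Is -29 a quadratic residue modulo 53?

Reduce the numerator: -29 ≡ 24 (mod 53), so (-29/53) = (24/53).
Factor out 2: 24 = 2^3·3. Since 53 ≡ 5 (mod 8), (2/53) = -1, and (2/53)^3 = -1. Now have -(3/53).
53 ≡ 1 (mod 4), so quadratic reciprocity gives (3/53) = (53/3). Reduce: 53 ≡ 2 (mod 3). Now have -(2/3).
Factor out 2: 2 = 2. Since 3 ≡ 3 (mod 8), (2/3) = -1. Now have (1/3).
(1/3) = 1. Collecting the sign factors: 1.
(-29/53) = 1, and 53 is prime, so -29 is a quadratic residue mod 53.

yes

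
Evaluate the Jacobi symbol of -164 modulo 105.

Pull out -1: (-164 / 105) = (-1 / 105)·(164 / 105). Since 105 ≡ 1 (mod 4), (-1 / 105) = +1. Now have (164 / 105).
Reduce the numerator: 164 ≡ 59 (mod 105), so (164 / 105) = (59 / 105).
105 ≡ 1 (mod 4), so quadratic reciprocity gives (59 / 105) = (105 / 59). Reduce: 105 ≡ 46 (mod 59). Now have (46 / 59).
Factor out 2: 46 = 2·23. Since 59 ≡ 3 (mod 8), (2 / 59) = -1. Now have -(23 / 59).
Both 23 ≡ 3 and 59 ≡ 3 (mod 4), so reciprocity gives (23 / 59) = -(59 / 23). Reduce: 59 ≡ 13 (mod 23). Now have (13 / 23).
13 ≡ 1 (mod 4), so quadratic reciprocity gives (13 / 23) = (23 / 13). Reduce: 23 ≡ 10 (mod 13). Now have (10 / 13).
Factor out 2: 10 = 2·5. Since 13 ≡ 5 (mod 8), (2 / 13) = -1. Now have -(5 / 13).
5 ≡ 1 (mod 4), so quadratic reciprocity gives (5 / 13) = (13 / 5). Reduce: 13 ≡ 3 (mod 5). Now have -(3 / 5).
5 ≡ 1 (mod 4), so quadratic reciprocity gives (3 / 5) = (5 / 3). Reduce: 5 ≡ 2 (mod 3). Now have -(2 / 3).
Factor out 2: 2 = 2. Since 3 ≡ 3 (mod 8), (2 / 3) = -1. Now have (1 / 3).
(1 / 3) = 1. Collecting the sign factors: 1.

1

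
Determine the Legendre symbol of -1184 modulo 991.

(-1184 / 991)
  = (798 / 991)    [-1184 ≡ 798 mod 991]
  = (399 / 991)    [991 ≡ 7 mod 8 ⇒ (2 / 991) = +1]
  = -(991 / 399)    [QR: both ≡ 3 mod 4, sign flips]
  = -(193 / 399)    [991 ≡ 193 mod 399]
  = -(399 / 193)    [QR: 193 ≡ 1 mod 4, sign kept]
  = -(13 / 193)    [399 ≡ 13 mod 193]
  = -(193 / 13)    [QR: 13 ≡ 1 mod 4, sign kept]
  = -(11 / 13)    [193 ≡ 11 mod 13]
  = -(13 / 11)    [QR: 13 ≡ 1 mod 4, sign kept]
  = -(2 / 11)    [13 ≡ 2 mod 11]
  = (1 / 11)    [11 ≡ 3 mod 8 ⇒ (2 / 11) = -1]
  = 1    [(1 / 11) = 1]

1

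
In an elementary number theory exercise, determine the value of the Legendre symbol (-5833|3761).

-1

(-5833|3761)
  = (5833|3761)    [3761 ≡ 1 mod 4 ⇒ (-1|3761) = +1]
  = (2072|3761)    [5833 ≡ 2072 mod 3761]
  = (259|3761)    [3761 ≡ 1 mod 8 ⇒ (2|3761)^3 = +1]
  = (3761|259)    [QR: 3761 ≡ 1 mod 4, sign kept]
  = (135|259)    [3761 ≡ 135 mod 259]
  = -(259|135)    [QR: both ≡ 3 mod 4, sign flips]
  = -(124|135)    [259 ≡ 124 mod 135]
  = -(31|135)    [135 ≡ 7 mod 8 ⇒ (2|135)^2 = +1]
  = (135|31)    [QR: both ≡ 3 mod 4, sign flips]
  = (11|31)    [135 ≡ 11 mod 31]
  = -(31|11)    [QR: both ≡ 3 mod 4, sign flips]
  = -(9|11)    [31 ≡ 9 mod 11]
  = -(11|9)    [QR: 9 ≡ 1 mod 4, sign kept]
  = -(2|9)    [11 ≡ 2 mod 9]
  = -(1|9)    [9 ≡ 1 mod 8 ⇒ (2|9) = +1]
  = -1    [(1|9) = 1]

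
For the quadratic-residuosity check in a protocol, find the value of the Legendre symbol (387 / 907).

(387 / 907)
  = -(907 / 387)    [QR: both ≡ 3 mod 4, sign flips]
  = -(133 / 387)    [907 ≡ 133 mod 387]
  = -(387 / 133)    [QR: 133 ≡ 1 mod 4, sign kept]
  = -(121 / 133)    [387 ≡ 121 mod 133]
  = -(133 / 121)    [QR: 121 ≡ 1 mod 4, sign kept]
  = -(12 / 121)    [133 ≡ 12 mod 121]
  = -(3 / 121)    [121 ≡ 1 mod 8 ⇒ (2 / 121)^2 = +1]
  = -(121 / 3)    [QR: 121 ≡ 1 mod 4, sign kept]
  = -(1 / 3)    [121 ≡ 1 mod 3]
  = -1    [(1 / 3) = 1]

-1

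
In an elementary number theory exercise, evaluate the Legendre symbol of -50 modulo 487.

-1

Pull out -1: (-50/487) = (-1/487)·(50/487). Since 487 ≡ 3 (mod 4), (-1/487) = -1. Now have -(50/487).
Factor out 2: 50 = 2·25. Since 487 ≡ 7 (mod 8), (2/487) = +1. Now have -(25/487).
25 ≡ 1 (mod 4), so quadratic reciprocity gives (25/487) = (487/25). Reduce: 487 ≡ 12 (mod 25). Now have -(12/25).
Factor out 2: 12 = 2^2·3. Since 25 ≡ 1 (mod 8), (2/25) = +1, and (2/25)^2 = +1. Now have -(3/25).
25 ≡ 1 (mod 4), so quadratic reciprocity gives (3/25) = (25/3). Reduce: 25 ≡ 1 (mod 3). Now have -(1/3).
(1/3) = 1. Collecting the sign factors: -1.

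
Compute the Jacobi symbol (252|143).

Reduce the numerator: 252 ≡ 109 (mod 143), so (252|143) = (109|143).
109 ≡ 1 (mod 4), so quadratic reciprocity gives (109|143) = (143|109). Reduce: 143 ≡ 34 (mod 109). Now have (34|109).
Factor out 2: 34 = 2·17. Since 109 ≡ 5 (mod 8), (2|109) = -1. Now have -(17|109).
17 ≡ 1 (mod 4), so quadratic reciprocity gives (17|109) = (109|17). Reduce: 109 ≡ 7 (mod 17). Now have -(7|17).
17 ≡ 1 (mod 4), so quadratic reciprocity gives (7|17) = (17|7). Reduce: 17 ≡ 3 (mod 7). Now have -(3|7).
Both 3 ≡ 3 and 7 ≡ 3 (mod 4), so reciprocity gives (3|7) = -(7|3). Reduce: 7 ≡ 1 (mod 3). Now have (1|3).
(1|3) = 1. Collecting the sign factors: 1.

1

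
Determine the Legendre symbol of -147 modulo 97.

(-147 / 97)
  = (47 / 97)    [-147 ≡ 47 mod 97]
  = (97 / 47)    [QR: 97 ≡ 1 mod 4, sign kept]
  = (3 / 47)    [97 ≡ 3 mod 47]
  = -(47 / 3)    [QR: both ≡ 3 mod 4, sign flips]
  = -(2 / 3)    [47 ≡ 2 mod 3]
  = (1 / 3)    [3 ≡ 3 mod 8 ⇒ (2 / 3) = -1]
  = 1    [(1 / 3) = 1]

1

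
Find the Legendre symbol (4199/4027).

1

(4199/4027)
  = (172/4027)    [4199 ≡ 172 mod 4027]
  = (43/4027)    [4027 ≡ 3 mod 8 ⇒ (2/4027)^2 = +1]
  = -(4027/43)    [QR: both ≡ 3 mod 4, sign flips]
  = -(28/43)    [4027 ≡ 28 mod 43]
  = -(7/43)    [43 ≡ 3 mod 8 ⇒ (2/43)^2 = +1]
  = (43/7)    [QR: both ≡ 3 mod 4, sign flips]
  = (1/7)    [43 ≡ 1 mod 7]
  = 1    [(1/7) = 1]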